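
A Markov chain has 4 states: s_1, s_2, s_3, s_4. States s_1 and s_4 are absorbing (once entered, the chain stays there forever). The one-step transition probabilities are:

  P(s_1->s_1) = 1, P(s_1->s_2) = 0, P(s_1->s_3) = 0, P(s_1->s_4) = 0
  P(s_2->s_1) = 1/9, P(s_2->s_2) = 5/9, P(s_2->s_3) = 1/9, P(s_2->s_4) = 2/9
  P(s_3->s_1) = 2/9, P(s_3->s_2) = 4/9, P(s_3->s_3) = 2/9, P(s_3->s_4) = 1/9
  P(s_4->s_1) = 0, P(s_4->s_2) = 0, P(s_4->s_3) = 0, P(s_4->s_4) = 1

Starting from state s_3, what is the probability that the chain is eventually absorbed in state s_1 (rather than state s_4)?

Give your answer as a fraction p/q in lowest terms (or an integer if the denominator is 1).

Let a_i = P(absorbed in s_1 | start in state i).
Boundary conditions: a_s_1 = 1, a_s_4 = 0.
For each transient state i, a_i = sum_j P(i->j) * a_j:
  a_s_2 = 1/9*a_s_1 + 5/9*a_s_2 + 1/9*a_s_3 + 2/9*a_s_4
  a_s_3 = 2/9*a_s_1 + 4/9*a_s_2 + 2/9*a_s_3 + 1/9*a_s_4

Substituting a_s_1 = 1 and a_s_4 = 0, rearrange to (I - Q) a = r where r[i] = P(i -> s_1):
  [4/9, -1/9] . (a_s_2, a_s_3) = 1/9
  [-4/9, 7/9] . (a_s_2, a_s_3) = 2/9

Solving yields:
  a_s_2 = 3/8
  a_s_3 = 1/2

Starting state is s_3, so the absorption probability is a_s_3 = 1/2.

Answer: 1/2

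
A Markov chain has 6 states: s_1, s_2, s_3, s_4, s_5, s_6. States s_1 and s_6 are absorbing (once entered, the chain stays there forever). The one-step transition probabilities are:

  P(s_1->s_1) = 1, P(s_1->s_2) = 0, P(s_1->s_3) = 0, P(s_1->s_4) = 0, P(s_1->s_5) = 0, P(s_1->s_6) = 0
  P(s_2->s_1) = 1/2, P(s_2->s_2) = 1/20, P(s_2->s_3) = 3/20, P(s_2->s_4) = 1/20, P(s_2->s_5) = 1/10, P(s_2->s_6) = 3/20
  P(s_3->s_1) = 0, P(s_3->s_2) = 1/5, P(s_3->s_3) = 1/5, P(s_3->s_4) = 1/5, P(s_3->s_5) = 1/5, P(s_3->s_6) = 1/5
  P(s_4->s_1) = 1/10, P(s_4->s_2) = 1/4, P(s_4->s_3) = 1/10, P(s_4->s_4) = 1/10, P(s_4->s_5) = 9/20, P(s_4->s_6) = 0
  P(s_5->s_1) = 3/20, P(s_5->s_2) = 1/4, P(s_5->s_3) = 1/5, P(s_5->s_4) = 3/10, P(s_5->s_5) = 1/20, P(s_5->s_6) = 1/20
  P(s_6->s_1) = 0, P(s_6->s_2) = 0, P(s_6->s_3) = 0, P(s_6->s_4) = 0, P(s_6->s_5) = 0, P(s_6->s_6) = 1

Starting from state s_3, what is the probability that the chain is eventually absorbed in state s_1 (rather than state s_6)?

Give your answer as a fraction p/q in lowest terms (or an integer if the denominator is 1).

Let a_i = P(absorbed in s_1 | start in state i).
Boundary conditions: a_s_1 = 1, a_s_6 = 0.
For each transient state i, a_i = sum_j P(i->j) * a_j:
  a_s_2 = 1/2*a_s_1 + 1/20*a_s_2 + 3/20*a_s_3 + 1/20*a_s_4 + 1/10*a_s_5 + 3/20*a_s_6
  a_s_3 = 0*a_s_1 + 1/5*a_s_2 + 1/5*a_s_3 + 1/5*a_s_4 + 1/5*a_s_5 + 1/5*a_s_6
  a_s_4 = 1/10*a_s_1 + 1/4*a_s_2 + 1/10*a_s_3 + 1/10*a_s_4 + 9/20*a_s_5 + 0*a_s_6
  a_s_5 = 3/20*a_s_1 + 1/4*a_s_2 + 1/5*a_s_3 + 3/10*a_s_4 + 1/20*a_s_5 + 1/20*a_s_6

Substituting a_s_1 = 1 and a_s_6 = 0, rearrange to (I - Q) a = r where r[i] = P(i -> s_1):
  [19/20, -3/20, -1/20, -1/10] . (a_s_2, a_s_3, a_s_4, a_s_5) = 1/2
  [-1/5, 4/5, -1/5, -1/5] . (a_s_2, a_s_3, a_s_4, a_s_5) = 0
  [-1/4, -1/10, 9/10, -9/20] . (a_s_2, a_s_3, a_s_4, a_s_5) = 1/10
  [-1/4, -1/5, -3/10, 19/20] . (a_s_2, a_s_3, a_s_4, a_s_5) = 3/20

Solving yields:
  a_s_2 = 1589/2210
  a_s_3 = 8171/15470
  a_s_4 = 423/595
  a_s_5 = 1509/2210

Starting state is s_3, so the absorption probability is a_s_3 = 8171/15470.

Answer: 8171/15470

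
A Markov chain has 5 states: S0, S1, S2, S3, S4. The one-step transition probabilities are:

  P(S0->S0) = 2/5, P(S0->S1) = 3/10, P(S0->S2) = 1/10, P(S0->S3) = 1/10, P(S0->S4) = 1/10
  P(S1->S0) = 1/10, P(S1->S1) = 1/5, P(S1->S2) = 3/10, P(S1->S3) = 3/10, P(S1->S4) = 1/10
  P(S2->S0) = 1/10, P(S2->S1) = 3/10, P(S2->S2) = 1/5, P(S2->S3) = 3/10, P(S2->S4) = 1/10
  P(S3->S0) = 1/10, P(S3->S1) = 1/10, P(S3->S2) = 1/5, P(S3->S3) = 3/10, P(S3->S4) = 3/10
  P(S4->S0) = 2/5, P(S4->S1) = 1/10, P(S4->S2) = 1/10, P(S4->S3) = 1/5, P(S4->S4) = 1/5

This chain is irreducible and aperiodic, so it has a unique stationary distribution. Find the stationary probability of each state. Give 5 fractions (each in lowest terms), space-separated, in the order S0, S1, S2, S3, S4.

Answer: 35/164 359/1804 657/3608 79/328 27/164

Derivation:
The stationary distribution satisfies pi = pi * P, i.e.:
  pi_S0 = 2/5*pi_S0 + 1/10*pi_S1 + 1/10*pi_S2 + 1/10*pi_S3 + 2/5*pi_S4
  pi_S1 = 3/10*pi_S0 + 1/5*pi_S1 + 3/10*pi_S2 + 1/10*pi_S3 + 1/10*pi_S4
  pi_S2 = 1/10*pi_S0 + 3/10*pi_S1 + 1/5*pi_S2 + 1/5*pi_S3 + 1/10*pi_S4
  pi_S3 = 1/10*pi_S0 + 3/10*pi_S1 + 3/10*pi_S2 + 3/10*pi_S3 + 1/5*pi_S4
  pi_S4 = 1/10*pi_S0 + 1/10*pi_S1 + 1/10*pi_S2 + 3/10*pi_S3 + 1/5*pi_S4
with normalization: pi_S0 + pi_S1 + pi_S2 + pi_S3 + pi_S4 = 1.

Using the first 4 balance equations plus normalization, the linear system A*pi = b is:
  [-3/5, 1/10, 1/10, 1/10, 2/5] . pi = 0
  [3/10, -4/5, 3/10, 1/10, 1/10] . pi = 0
  [1/10, 3/10, -4/5, 1/5, 1/10] . pi = 0
  [1/10, 3/10, 3/10, -7/10, 1/5] . pi = 0
  [1, 1, 1, 1, 1] . pi = 1

Solving yields:
  pi_S0 = 35/164
  pi_S1 = 359/1804
  pi_S2 = 657/3608
  pi_S3 = 79/328
  pi_S4 = 27/164

Verification (pi * P):
  35/164*2/5 + 359/1804*1/10 + 657/3608*1/10 + 79/328*1/10 + 27/164*2/5 = 35/164 = pi_S0  (ok)
  35/164*3/10 + 359/1804*1/5 + 657/3608*3/10 + 79/328*1/10 + 27/164*1/10 = 359/1804 = pi_S1  (ok)
  35/164*1/10 + 359/1804*3/10 + 657/3608*1/5 + 79/328*1/5 + 27/164*1/10 = 657/3608 = pi_S2  (ok)
  35/164*1/10 + 359/1804*3/10 + 657/3608*3/10 + 79/328*3/10 + 27/164*1/5 = 79/328 = pi_S3  (ok)
  35/164*1/10 + 359/1804*1/10 + 657/3608*1/10 + 79/328*3/10 + 27/164*1/5 = 27/164 = pi_S4  (ok)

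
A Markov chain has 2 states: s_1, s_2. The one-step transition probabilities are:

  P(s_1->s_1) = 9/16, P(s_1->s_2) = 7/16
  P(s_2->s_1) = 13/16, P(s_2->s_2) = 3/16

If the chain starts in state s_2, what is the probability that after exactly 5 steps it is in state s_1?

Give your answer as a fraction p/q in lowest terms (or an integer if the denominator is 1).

Computing P^5 by repeated multiplication:
P^1 =
  s_1: [9/16, 7/16]
  s_2: [13/16, 3/16]
P^2 =
  s_1: [43/64, 21/64]
  s_2: [39/64, 25/64]
P^3 =
  s_1: [165/256, 91/256]
  s_2: [169/256, 87/256]
P^4 =
  s_1: [667/1024, 357/1024]
  s_2: [663/1024, 361/1024]
P^5 =
  s_1: [2661/4096, 1435/4096]
  s_2: [2665/4096, 1431/4096]

(P^5)[s_2 -> s_1] = 2665/4096

Answer: 2665/4096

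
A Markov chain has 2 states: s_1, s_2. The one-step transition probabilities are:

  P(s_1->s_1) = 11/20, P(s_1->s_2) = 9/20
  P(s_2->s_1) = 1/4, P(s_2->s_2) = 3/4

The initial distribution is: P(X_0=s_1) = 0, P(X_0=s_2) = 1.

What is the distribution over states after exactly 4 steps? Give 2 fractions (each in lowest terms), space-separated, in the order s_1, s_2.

Propagating the distribution step by step (d_{t+1} = d_t * P):
d_0 = (s_1=0, s_2=1)
  d_1[s_1] = 0*11/20 + 1*1/4 = 1/4
  d_1[s_2] = 0*9/20 + 1*3/4 = 3/4
d_1 = (s_1=1/4, s_2=3/4)
  d_2[s_1] = 1/4*11/20 + 3/4*1/4 = 13/40
  d_2[s_2] = 1/4*9/20 + 3/4*3/4 = 27/40
d_2 = (s_1=13/40, s_2=27/40)
  d_3[s_1] = 13/40*11/20 + 27/40*1/4 = 139/400
  d_3[s_2] = 13/40*9/20 + 27/40*3/4 = 261/400
d_3 = (s_1=139/400, s_2=261/400)
  d_4[s_1] = 139/400*11/20 + 261/400*1/4 = 1417/4000
  d_4[s_2] = 139/400*9/20 + 261/400*3/4 = 2583/4000
d_4 = (s_1=1417/4000, s_2=2583/4000)

Answer: 1417/4000 2583/4000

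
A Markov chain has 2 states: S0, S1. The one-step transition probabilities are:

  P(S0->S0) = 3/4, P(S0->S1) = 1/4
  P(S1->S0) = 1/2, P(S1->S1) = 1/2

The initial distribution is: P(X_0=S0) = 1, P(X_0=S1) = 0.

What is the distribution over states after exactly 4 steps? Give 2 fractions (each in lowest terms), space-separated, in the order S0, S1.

Answer: 171/256 85/256

Derivation:
Propagating the distribution step by step (d_{t+1} = d_t * P):
d_0 = (S0=1, S1=0)
  d_1[S0] = 1*3/4 + 0*1/2 = 3/4
  d_1[S1] = 1*1/4 + 0*1/2 = 1/4
d_1 = (S0=3/4, S1=1/4)
  d_2[S0] = 3/4*3/4 + 1/4*1/2 = 11/16
  d_2[S1] = 3/4*1/4 + 1/4*1/2 = 5/16
d_2 = (S0=11/16, S1=5/16)
  d_3[S0] = 11/16*3/4 + 5/16*1/2 = 43/64
  d_3[S1] = 11/16*1/4 + 5/16*1/2 = 21/64
d_3 = (S0=43/64, S1=21/64)
  d_4[S0] = 43/64*3/4 + 21/64*1/2 = 171/256
  d_4[S1] = 43/64*1/4 + 21/64*1/2 = 85/256
d_4 = (S0=171/256, S1=85/256)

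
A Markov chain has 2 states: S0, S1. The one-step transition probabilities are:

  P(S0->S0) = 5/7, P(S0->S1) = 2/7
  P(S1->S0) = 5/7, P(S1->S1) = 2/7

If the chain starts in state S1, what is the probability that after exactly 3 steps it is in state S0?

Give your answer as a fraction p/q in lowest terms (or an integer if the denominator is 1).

Answer: 5/7

Derivation:
Computing P^3 by repeated multiplication:
P^1 =
  S0: [5/7, 2/7]
  S1: [5/7, 2/7]
P^2 =
  S0: [5/7, 2/7]
  S1: [5/7, 2/7]
P^3 =
  S0: [5/7, 2/7]
  S1: [5/7, 2/7]

(P^3)[S1 -> S0] = 5/7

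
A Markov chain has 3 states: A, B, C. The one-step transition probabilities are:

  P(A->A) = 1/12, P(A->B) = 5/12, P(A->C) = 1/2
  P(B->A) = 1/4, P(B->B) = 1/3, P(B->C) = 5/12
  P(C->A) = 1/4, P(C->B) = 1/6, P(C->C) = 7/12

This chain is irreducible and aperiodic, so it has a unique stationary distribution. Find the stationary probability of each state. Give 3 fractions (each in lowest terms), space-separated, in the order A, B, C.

Answer: 3/14 37/140 73/140

Derivation:
The stationary distribution satisfies pi = pi * P, i.e.:
  pi_A = 1/12*pi_A + 1/4*pi_B + 1/4*pi_C
  pi_B = 5/12*pi_A + 1/3*pi_B + 1/6*pi_C
  pi_C = 1/2*pi_A + 5/12*pi_B + 7/12*pi_C
with normalization: pi_A + pi_B + pi_C = 1.

Using the first 2 balance equations plus normalization, the linear system A*pi = b is:
  [-11/12, 1/4, 1/4] . pi = 0
  [5/12, -2/3, 1/6] . pi = 0
  [1, 1, 1] . pi = 1

Solving yields:
  pi_A = 3/14
  pi_B = 37/140
  pi_C = 73/140

Verification (pi * P):
  3/14*1/12 + 37/140*1/4 + 73/140*1/4 = 3/14 = pi_A  (ok)
  3/14*5/12 + 37/140*1/3 + 73/140*1/6 = 37/140 = pi_B  (ok)
  3/14*1/2 + 37/140*5/12 + 73/140*7/12 = 73/140 = pi_C  (ok)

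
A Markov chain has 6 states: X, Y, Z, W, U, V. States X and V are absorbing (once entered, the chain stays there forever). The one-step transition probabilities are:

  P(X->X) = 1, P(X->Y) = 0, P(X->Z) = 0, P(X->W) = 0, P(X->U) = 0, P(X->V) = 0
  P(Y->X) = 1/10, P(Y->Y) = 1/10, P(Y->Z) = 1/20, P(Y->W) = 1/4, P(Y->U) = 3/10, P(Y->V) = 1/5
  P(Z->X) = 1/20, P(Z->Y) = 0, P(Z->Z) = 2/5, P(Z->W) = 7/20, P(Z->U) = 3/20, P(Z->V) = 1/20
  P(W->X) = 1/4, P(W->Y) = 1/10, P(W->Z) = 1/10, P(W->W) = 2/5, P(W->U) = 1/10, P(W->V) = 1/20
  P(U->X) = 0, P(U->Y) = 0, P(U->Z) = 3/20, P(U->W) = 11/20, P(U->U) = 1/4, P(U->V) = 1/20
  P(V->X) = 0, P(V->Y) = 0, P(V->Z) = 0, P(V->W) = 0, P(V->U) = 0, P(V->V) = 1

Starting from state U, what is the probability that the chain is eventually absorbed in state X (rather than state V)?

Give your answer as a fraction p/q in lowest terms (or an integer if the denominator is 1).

Let a_i = P(absorbed in X | start in state i).
Boundary conditions: a_X = 1, a_V = 0.
For each transient state i, a_i = sum_j P(i->j) * a_j:
  a_Y = 1/10*a_X + 1/10*a_Y + 1/20*a_Z + 1/4*a_W + 3/10*a_U + 1/5*a_V
  a_Z = 1/20*a_X + 0*a_Y + 2/5*a_Z + 7/20*a_W + 3/20*a_U + 1/20*a_V
  a_W = 1/4*a_X + 1/10*a_Y + 1/10*a_Z + 2/5*a_W + 1/10*a_U + 1/20*a_V
  a_U = 0*a_X + 0*a_Y + 3/20*a_Z + 11/20*a_W + 1/4*a_U + 1/20*a_V

Substituting a_X = 1 and a_V = 0, rearrange to (I - Q) a = r where r[i] = P(i -> X):
  [9/10, -1/20, -1/4, -3/10] . (a_Y, a_Z, a_W, a_U) = 1/10
  [0, 3/5, -7/20, -3/20] . (a_Y, a_Z, a_W, a_U) = 1/20
  [-1/10, -1/10, 3/5, -1/10] . (a_Y, a_Z, a_W, a_U) = 1/4
  [0, -3/20, -11/20, 3/4] . (a_Y, a_Z, a_W, a_U) = 0

Solving yields:
  a_Y = 269/462
  a_Z = 2589/3773
  a_W = 2798/3773
  a_U = 7709/11319

Starting state is U, so the absorption probability is a_U = 7709/11319.

Answer: 7709/11319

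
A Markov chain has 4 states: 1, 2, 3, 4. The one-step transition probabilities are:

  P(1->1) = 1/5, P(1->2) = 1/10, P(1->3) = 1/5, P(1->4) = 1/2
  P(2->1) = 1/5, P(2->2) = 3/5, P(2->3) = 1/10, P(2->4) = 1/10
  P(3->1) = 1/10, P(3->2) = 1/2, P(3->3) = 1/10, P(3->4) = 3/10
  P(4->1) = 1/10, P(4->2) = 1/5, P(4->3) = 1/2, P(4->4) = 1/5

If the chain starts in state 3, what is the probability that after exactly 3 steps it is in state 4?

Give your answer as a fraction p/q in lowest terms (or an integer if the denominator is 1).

Computing P^3 by repeated multiplication:
P^1 =
  1: [1/5, 1/10, 1/5, 1/2]
  2: [1/5, 3/5, 1/10, 1/10]
  3: [1/10, 1/2, 1/10, 3/10]
  4: [1/10, 1/5, 1/2, 1/5]
P^2 =
  1: [13/100, 7/25, 8/25, 27/100]
  2: [9/50, 9/20, 4/25, 21/100]
  3: [4/25, 21/50, 23/100, 19/100]
  4: [13/100, 21/50, 19/100, 13/50]
P^3 =
  1: [141/1000, 79/200, 221/1000, 243/1000]
  2: [163/1000, 41/100, 101/500, 9/40]
  3: [79/500, 421/1000, 24/125, 229/1000]
  4: [31/200, 103/250, 217/1000, 27/125]

(P^3)[3 -> 4] = 229/1000

Answer: 229/1000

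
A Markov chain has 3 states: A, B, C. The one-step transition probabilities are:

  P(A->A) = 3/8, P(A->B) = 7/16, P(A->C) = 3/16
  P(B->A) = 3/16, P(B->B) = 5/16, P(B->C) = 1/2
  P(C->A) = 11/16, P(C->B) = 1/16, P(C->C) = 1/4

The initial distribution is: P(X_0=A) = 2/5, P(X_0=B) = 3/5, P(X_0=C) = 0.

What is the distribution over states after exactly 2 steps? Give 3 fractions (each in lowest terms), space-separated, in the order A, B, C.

Propagating the distribution step by step (d_{t+1} = d_t * P):
d_0 = (A=2/5, B=3/5, C=0)
  d_1[A] = 2/5*3/8 + 3/5*3/16 + 0*11/16 = 21/80
  d_1[B] = 2/5*7/16 + 3/5*5/16 + 0*1/16 = 29/80
  d_1[C] = 2/5*3/16 + 3/5*1/2 + 0*1/4 = 3/8
d_1 = (A=21/80, B=29/80, C=3/8)
  d_2[A] = 21/80*3/8 + 29/80*3/16 + 3/8*11/16 = 543/1280
  d_2[B] = 21/80*7/16 + 29/80*5/16 + 3/8*1/16 = 161/640
  d_2[C] = 21/80*3/16 + 29/80*1/2 + 3/8*1/4 = 83/256
d_2 = (A=543/1280, B=161/640, C=83/256)

Answer: 543/1280 161/640 83/256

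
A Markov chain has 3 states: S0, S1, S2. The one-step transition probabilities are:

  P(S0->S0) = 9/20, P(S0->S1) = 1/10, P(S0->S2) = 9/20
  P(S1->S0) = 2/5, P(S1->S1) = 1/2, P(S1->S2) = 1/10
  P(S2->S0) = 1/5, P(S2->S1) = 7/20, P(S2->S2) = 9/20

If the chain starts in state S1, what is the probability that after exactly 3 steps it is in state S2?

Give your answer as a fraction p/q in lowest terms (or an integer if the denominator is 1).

Answer: 269/800

Derivation:
Computing P^3 by repeated multiplication:
P^1 =
  S0: [9/20, 1/10, 9/20]
  S1: [2/5, 1/2, 1/10]
  S2: [1/5, 7/20, 9/20]
P^2 =
  S0: [133/400, 101/400, 83/200]
  S1: [2/5, 13/40, 11/40]
  S2: [8/25, 141/400, 131/400]
P^3 =
  S0: [2669/8000, 1219/4000, 2893/8000]
  S1: [73/200, 239/800, 269/800]
  S2: [701/2000, 2583/8000, 2613/8000]

(P^3)[S1 -> S2] = 269/800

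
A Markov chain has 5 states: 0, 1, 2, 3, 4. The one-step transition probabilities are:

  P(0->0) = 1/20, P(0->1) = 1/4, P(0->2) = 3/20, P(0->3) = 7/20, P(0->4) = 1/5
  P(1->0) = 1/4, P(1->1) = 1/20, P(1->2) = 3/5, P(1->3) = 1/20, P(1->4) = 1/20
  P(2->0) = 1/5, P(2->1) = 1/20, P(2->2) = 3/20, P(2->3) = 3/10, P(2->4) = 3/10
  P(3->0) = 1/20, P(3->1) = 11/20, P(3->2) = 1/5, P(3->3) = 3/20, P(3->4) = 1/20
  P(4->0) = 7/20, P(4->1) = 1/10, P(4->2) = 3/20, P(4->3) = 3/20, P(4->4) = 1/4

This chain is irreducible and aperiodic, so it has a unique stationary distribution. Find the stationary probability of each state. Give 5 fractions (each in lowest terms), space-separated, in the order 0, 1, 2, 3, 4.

Answer: 7176/40189 7880/40189 9983/40189 8173/40189 6977/40189

Derivation:
The stationary distribution satisfies pi = pi * P, i.e.:
  pi_0 = 1/20*pi_0 + 1/4*pi_1 + 1/5*pi_2 + 1/20*pi_3 + 7/20*pi_4
  pi_1 = 1/4*pi_0 + 1/20*pi_1 + 1/20*pi_2 + 11/20*pi_3 + 1/10*pi_4
  pi_2 = 3/20*pi_0 + 3/5*pi_1 + 3/20*pi_2 + 1/5*pi_3 + 3/20*pi_4
  pi_3 = 7/20*pi_0 + 1/20*pi_1 + 3/10*pi_2 + 3/20*pi_3 + 3/20*pi_4
  pi_4 = 1/5*pi_0 + 1/20*pi_1 + 3/10*pi_2 + 1/20*pi_3 + 1/4*pi_4
with normalization: pi_0 + pi_1 + pi_2 + pi_3 + pi_4 = 1.

Using the first 4 balance equations plus normalization, the linear system A*pi = b is:
  [-19/20, 1/4, 1/5, 1/20, 7/20] . pi = 0
  [1/4, -19/20, 1/20, 11/20, 1/10] . pi = 0
  [3/20, 3/5, -17/20, 1/5, 3/20] . pi = 0
  [7/20, 1/20, 3/10, -17/20, 3/20] . pi = 0
  [1, 1, 1, 1, 1] . pi = 1

Solving yields:
  pi_0 = 7176/40189
  pi_1 = 7880/40189
  pi_2 = 9983/40189
  pi_3 = 8173/40189
  pi_4 = 6977/40189

Verification (pi * P):
  7176/40189*1/20 + 7880/40189*1/4 + 9983/40189*1/5 + 8173/40189*1/20 + 6977/40189*7/20 = 7176/40189 = pi_0  (ok)
  7176/40189*1/4 + 7880/40189*1/20 + 9983/40189*1/20 + 8173/40189*11/20 + 6977/40189*1/10 = 7880/40189 = pi_1  (ok)
  7176/40189*3/20 + 7880/40189*3/5 + 9983/40189*3/20 + 8173/40189*1/5 + 6977/40189*3/20 = 9983/40189 = pi_2  (ok)
  7176/40189*7/20 + 7880/40189*1/20 + 9983/40189*3/10 + 8173/40189*3/20 + 6977/40189*3/20 = 8173/40189 = pi_3  (ok)
  7176/40189*1/5 + 7880/40189*1/20 + 9983/40189*3/10 + 8173/40189*1/20 + 6977/40189*1/4 = 6977/40189 = pi_4  (ok)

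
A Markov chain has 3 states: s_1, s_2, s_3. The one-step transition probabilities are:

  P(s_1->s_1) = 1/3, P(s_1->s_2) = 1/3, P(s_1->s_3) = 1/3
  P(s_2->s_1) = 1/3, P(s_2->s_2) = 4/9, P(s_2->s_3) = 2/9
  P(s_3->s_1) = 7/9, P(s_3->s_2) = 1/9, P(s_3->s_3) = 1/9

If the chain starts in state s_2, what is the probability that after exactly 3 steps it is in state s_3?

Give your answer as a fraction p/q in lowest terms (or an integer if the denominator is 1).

Computing P^3 by repeated multiplication:
P^1 =
  s_1: [1/3, 1/3, 1/3]
  s_2: [1/3, 4/9, 2/9]
  s_3: [7/9, 1/9, 1/9]
P^2 =
  s_1: [13/27, 8/27, 2/9]
  s_2: [35/81, 1/3, 19/81]
  s_3: [31/81, 26/81, 8/27]
P^3 =
  s_1: [35/81, 77/243, 61/243]
  s_2: [319/729, 232/729, 178/729]
  s_3: [113/243, 221/729, 169/729]

(P^3)[s_2 -> s_3] = 178/729

Answer: 178/729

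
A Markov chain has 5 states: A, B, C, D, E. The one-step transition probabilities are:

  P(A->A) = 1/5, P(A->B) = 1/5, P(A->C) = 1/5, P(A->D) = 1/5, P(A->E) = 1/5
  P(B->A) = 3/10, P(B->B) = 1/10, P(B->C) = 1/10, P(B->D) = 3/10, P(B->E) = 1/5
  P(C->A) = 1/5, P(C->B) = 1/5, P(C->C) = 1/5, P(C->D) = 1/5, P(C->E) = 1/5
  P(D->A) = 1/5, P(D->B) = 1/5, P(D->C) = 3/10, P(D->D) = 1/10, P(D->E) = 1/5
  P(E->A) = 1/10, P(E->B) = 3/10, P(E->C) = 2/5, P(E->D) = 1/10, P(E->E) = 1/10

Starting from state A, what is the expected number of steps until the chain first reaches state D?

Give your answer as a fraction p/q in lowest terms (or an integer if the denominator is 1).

Let h_i = expected steps to first reach D from state i.
Boundary: h_D = 0.
First-step equations for the other states:
  h_A = 1 + 1/5*h_A + 1/5*h_B + 1/5*h_C + 1/5*h_D + 1/5*h_E
  h_B = 1 + 3/10*h_A + 1/10*h_B + 1/10*h_C + 3/10*h_D + 1/5*h_E
  h_C = 1 + 1/5*h_A + 1/5*h_B + 1/5*h_C + 1/5*h_D + 1/5*h_E
  h_E = 1 + 1/10*h_A + 3/10*h_B + 2/5*h_C + 1/10*h_D + 1/10*h_E

Substituting h_D = 0 and rearranging gives the linear system (I - Q) h = 1:
  [4/5, -1/5, -1/5, -1/5] . (h_A, h_B, h_C, h_E) = 1
  [-3/10, 9/10, -1/10, -1/5] . (h_A, h_B, h_C, h_E) = 1
  [-1/5, -1/5, 4/5, -1/5] . (h_A, h_B, h_C, h_E) = 1
  [-1/10, -3/10, -2/5, 9/10] . (h_A, h_B, h_C, h_E) = 1

Solving yields:
  h_A = 605/122
  h_B = 275/61
  h_C = 605/122
  h_E = 655/122

Starting state is A, so the expected hitting time is h_A = 605/122.

Answer: 605/122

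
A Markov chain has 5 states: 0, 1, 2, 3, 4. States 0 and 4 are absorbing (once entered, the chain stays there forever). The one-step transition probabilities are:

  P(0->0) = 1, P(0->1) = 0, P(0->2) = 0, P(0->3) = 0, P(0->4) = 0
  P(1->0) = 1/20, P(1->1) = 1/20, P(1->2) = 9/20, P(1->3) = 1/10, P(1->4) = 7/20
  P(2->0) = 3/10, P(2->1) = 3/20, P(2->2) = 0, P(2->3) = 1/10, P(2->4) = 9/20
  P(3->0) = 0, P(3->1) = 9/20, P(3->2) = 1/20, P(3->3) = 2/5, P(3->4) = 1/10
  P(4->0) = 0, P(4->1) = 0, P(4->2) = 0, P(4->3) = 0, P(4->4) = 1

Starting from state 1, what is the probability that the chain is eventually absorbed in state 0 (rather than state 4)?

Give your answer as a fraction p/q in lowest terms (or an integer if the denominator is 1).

Answer: 449/1835

Derivation:
Let a_i = P(absorbed in 0 | start in state i).
Boundary conditions: a_0 = 1, a_4 = 0.
For each transient state i, a_i = sum_j P(i->j) * a_j:
  a_1 = 1/20*a_0 + 1/20*a_1 + 9/20*a_2 + 1/10*a_3 + 7/20*a_4
  a_2 = 3/10*a_0 + 3/20*a_1 + 0*a_2 + 1/10*a_3 + 9/20*a_4
  a_3 = 0*a_0 + 9/20*a_1 + 1/20*a_2 + 2/5*a_3 + 1/10*a_4

Substituting a_0 = 1 and a_4 = 0, rearrange to (I - Q) a = r where r[i] = P(i -> 0):
  [19/20, -9/20, -1/10] . (a_1, a_2, a_3) = 1/20
  [-3/20, 1, -1/10] . (a_1, a_2, a_3) = 3/10
  [-9/20, -1/20, 3/5] . (a_1, a_2, a_3) = 0

Solving yields:
  a_1 = 449/1835
  a_2 = 657/1835
  a_3 = 783/3670

Starting state is 1, so the absorption probability is a_1 = 449/1835.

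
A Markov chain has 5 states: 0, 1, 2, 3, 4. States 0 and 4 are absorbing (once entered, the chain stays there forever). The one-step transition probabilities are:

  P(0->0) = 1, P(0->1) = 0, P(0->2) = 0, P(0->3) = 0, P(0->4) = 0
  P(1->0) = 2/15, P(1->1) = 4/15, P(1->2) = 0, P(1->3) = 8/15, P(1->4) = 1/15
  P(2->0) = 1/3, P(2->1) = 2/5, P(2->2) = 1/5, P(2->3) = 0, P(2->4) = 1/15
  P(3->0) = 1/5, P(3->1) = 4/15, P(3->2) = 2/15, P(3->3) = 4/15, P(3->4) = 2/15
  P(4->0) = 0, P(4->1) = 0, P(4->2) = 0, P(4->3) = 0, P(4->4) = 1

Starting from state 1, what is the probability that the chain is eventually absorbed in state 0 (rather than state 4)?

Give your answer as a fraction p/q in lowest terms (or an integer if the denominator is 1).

Answer: 158/243

Derivation:
Let a_i = P(absorbed in 0 | start in state i).
Boundary conditions: a_0 = 1, a_4 = 0.
For each transient state i, a_i = sum_j P(i->j) * a_j:
  a_1 = 2/15*a_0 + 4/15*a_1 + 0*a_2 + 8/15*a_3 + 1/15*a_4
  a_2 = 1/3*a_0 + 2/5*a_1 + 1/5*a_2 + 0*a_3 + 1/15*a_4
  a_3 = 1/5*a_0 + 4/15*a_1 + 2/15*a_2 + 4/15*a_3 + 2/15*a_4

Substituting a_0 = 1 and a_4 = 0, rearrange to (I - Q) a = r where r[i] = P(i -> 0):
  [11/15, 0, -8/15] . (a_1, a_2, a_3) = 2/15
  [-2/5, 4/5, 0] . (a_1, a_2, a_3) = 1/3
  [-4/15, -2/15, 11/15] . (a_1, a_2, a_3) = 1/5

Solving yields:
  a_1 = 158/243
  a_2 = 721/972
  a_3 = 313/486

Starting state is 1, so the absorption probability is a_1 = 158/243.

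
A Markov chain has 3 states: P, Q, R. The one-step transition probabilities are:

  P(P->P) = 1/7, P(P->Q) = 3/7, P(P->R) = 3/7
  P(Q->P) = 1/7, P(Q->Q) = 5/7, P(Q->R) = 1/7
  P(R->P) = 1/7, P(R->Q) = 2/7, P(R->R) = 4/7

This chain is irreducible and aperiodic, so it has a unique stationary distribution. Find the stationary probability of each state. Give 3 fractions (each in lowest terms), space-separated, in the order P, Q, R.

The stationary distribution satisfies pi = pi * P, i.e.:
  pi_P = 1/7*pi_P + 1/7*pi_Q + 1/7*pi_R
  pi_Q = 3/7*pi_P + 5/7*pi_Q + 2/7*pi_R
  pi_R = 3/7*pi_P + 1/7*pi_Q + 4/7*pi_R
with normalization: pi_P + pi_Q + pi_R = 1.

Using the first 2 balance equations plus normalization, the linear system A*pi = b is:
  [-6/7, 1/7, 1/7] . pi = 0
  [3/7, -2/7, 2/7] . pi = 0
  [1, 1, 1] . pi = 1

Solving yields:
  pi_P = 1/7
  pi_Q = 15/28
  pi_R = 9/28

Verification (pi * P):
  1/7*1/7 + 15/28*1/7 + 9/28*1/7 = 1/7 = pi_P  (ok)
  1/7*3/7 + 15/28*5/7 + 9/28*2/7 = 15/28 = pi_Q  (ok)
  1/7*3/7 + 15/28*1/7 + 9/28*4/7 = 9/28 = pi_R  (ok)

Answer: 1/7 15/28 9/28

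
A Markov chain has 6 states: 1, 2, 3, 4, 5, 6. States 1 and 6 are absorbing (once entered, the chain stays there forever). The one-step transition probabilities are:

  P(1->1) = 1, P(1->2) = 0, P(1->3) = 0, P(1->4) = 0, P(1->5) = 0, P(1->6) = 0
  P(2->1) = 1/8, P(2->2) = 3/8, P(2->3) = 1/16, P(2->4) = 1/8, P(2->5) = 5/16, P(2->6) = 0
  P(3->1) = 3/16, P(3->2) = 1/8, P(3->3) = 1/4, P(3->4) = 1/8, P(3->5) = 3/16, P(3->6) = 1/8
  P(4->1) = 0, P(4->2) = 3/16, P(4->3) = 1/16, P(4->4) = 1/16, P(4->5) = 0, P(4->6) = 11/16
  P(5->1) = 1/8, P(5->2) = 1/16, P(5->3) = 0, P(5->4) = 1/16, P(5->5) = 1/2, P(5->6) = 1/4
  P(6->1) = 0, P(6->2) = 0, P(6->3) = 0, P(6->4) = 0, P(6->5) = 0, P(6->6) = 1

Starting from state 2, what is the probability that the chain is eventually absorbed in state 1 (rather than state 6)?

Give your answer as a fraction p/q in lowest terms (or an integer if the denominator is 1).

Answer: 5147/12174

Derivation:
Let a_i = P(absorbed in 1 | start in state i).
Boundary conditions: a_1 = 1, a_6 = 0.
For each transient state i, a_i = sum_j P(i->j) * a_j:
  a_2 = 1/8*a_1 + 3/8*a_2 + 1/16*a_3 + 1/8*a_4 + 5/16*a_5 + 0*a_6
  a_3 = 3/16*a_1 + 1/8*a_2 + 1/4*a_3 + 1/8*a_4 + 3/16*a_5 + 1/8*a_6
  a_4 = 0*a_1 + 3/16*a_2 + 1/16*a_3 + 1/16*a_4 + 0*a_5 + 11/16*a_6
  a_5 = 1/8*a_1 + 1/16*a_2 + 0*a_3 + 1/16*a_4 + 1/2*a_5 + 1/4*a_6

Substituting a_1 = 1 and a_6 = 0, rearrange to (I - Q) a = r where r[i] = P(i -> 1):
  [5/8, -1/16, -1/8, -5/16] . (a_2, a_3, a_4, a_5) = 1/8
  [-1/8, 3/4, -1/8, -3/16] . (a_2, a_3, a_4, a_5) = 3/16
  [-3/16, -1/16, 15/16, 0] . (a_2, a_3, a_4, a_5) = 0
  [-1/16, 0, -1/16, 1/2] . (a_2, a_3, a_4, a_5) = 1/8

Solving yields:
  a_2 = 5147/12174
  a_3 = 849/2029
  a_4 = 1369/12174
  a_5 = 643/2029

Starting state is 2, so the absorption probability is a_2 = 5147/12174.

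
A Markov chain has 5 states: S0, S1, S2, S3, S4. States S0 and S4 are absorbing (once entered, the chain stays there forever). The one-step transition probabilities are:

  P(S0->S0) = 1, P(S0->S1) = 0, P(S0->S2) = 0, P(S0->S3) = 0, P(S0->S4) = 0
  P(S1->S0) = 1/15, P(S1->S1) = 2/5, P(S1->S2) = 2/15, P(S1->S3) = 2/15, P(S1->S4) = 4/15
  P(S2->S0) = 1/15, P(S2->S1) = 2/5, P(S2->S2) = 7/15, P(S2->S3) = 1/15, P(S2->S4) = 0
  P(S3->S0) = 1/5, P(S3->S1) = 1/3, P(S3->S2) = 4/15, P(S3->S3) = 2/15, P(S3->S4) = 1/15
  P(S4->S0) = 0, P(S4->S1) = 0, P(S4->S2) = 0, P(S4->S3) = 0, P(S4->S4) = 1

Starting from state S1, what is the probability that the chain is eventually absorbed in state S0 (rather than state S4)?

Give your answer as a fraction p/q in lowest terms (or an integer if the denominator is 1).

Answer: 94/303

Derivation:
Let a_i = P(absorbed in S0 | start in state i).
Boundary conditions: a_S0 = 1, a_S4 = 0.
For each transient state i, a_i = sum_j P(i->j) * a_j:
  a_S1 = 1/15*a_S0 + 2/5*a_S1 + 2/15*a_S2 + 2/15*a_S3 + 4/15*a_S4
  a_S2 = 1/15*a_S0 + 2/5*a_S1 + 7/15*a_S2 + 1/15*a_S3 + 0*a_S4
  a_S3 = 1/5*a_S0 + 1/3*a_S1 + 4/15*a_S2 + 2/15*a_S3 + 1/15*a_S4

Substituting a_S0 = 1 and a_S4 = 0, rearrange to (I - Q) a = r where r[i] = P(i -> S0):
  [3/5, -2/15, -2/15] . (a_S1, a_S2, a_S3) = 1/15
  [-2/5, 8/15, -1/15] . (a_S1, a_S2, a_S3) = 1/15
  [-1/3, -4/15, 13/15] . (a_S1, a_S2, a_S3) = 1/5

Solving yields:
  a_S1 = 94/303
  a_S2 = 253/606
  a_S3 = 145/303

Starting state is S1, so the absorption probability is a_S1 = 94/303.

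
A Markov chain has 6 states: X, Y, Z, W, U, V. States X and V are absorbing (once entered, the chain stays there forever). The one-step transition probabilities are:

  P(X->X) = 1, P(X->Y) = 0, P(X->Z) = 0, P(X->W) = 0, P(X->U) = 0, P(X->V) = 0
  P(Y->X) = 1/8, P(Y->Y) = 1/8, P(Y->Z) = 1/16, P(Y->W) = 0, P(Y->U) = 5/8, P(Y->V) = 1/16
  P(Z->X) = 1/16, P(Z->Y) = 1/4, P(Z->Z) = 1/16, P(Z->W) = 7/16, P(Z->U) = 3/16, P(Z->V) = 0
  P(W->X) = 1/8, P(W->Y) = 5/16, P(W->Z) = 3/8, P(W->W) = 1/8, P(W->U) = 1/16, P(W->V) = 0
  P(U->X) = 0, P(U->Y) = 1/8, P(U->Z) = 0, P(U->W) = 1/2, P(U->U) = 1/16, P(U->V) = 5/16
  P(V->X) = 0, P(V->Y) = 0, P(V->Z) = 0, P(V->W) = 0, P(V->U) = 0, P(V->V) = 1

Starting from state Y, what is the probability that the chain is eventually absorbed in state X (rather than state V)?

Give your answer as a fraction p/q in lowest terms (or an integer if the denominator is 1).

Let a_i = P(absorbed in X | start in state i).
Boundary conditions: a_X = 1, a_V = 0.
For each transient state i, a_i = sum_j P(i->j) * a_j:
  a_Y = 1/8*a_X + 1/8*a_Y + 1/16*a_Z + 0*a_W + 5/8*a_U + 1/16*a_V
  a_Z = 1/16*a_X + 1/4*a_Y + 1/16*a_Z + 7/16*a_W + 3/16*a_U + 0*a_V
  a_W = 1/8*a_X + 5/16*a_Y + 3/8*a_Z + 1/8*a_W + 1/16*a_U + 0*a_V
  a_U = 0*a_X + 1/8*a_Y + 0*a_Z + 1/2*a_W + 1/16*a_U + 5/16*a_V

Substituting a_X = 1 and a_V = 0, rearrange to (I - Q) a = r where r[i] = P(i -> X):
  [7/8, -1/16, 0, -5/8] . (a_Y, a_Z, a_W, a_U) = 1/8
  [-1/4, 15/16, -7/16, -3/16] . (a_Y, a_Z, a_W, a_U) = 1/16
  [-5/16, -3/8, 7/8, -1/16] . (a_Y, a_Z, a_W, a_U) = 1/8
  [-1/8, 0, -1/2, 15/16] . (a_Y, a_Z, a_W, a_U) = 0

Solving yields:
  a_Y = 7852/18753
  a_Z = 3074/6251
  a_W = 9887/18753
  a_U = 6320/18753

Starting state is Y, so the absorption probability is a_Y = 7852/18753.

Answer: 7852/18753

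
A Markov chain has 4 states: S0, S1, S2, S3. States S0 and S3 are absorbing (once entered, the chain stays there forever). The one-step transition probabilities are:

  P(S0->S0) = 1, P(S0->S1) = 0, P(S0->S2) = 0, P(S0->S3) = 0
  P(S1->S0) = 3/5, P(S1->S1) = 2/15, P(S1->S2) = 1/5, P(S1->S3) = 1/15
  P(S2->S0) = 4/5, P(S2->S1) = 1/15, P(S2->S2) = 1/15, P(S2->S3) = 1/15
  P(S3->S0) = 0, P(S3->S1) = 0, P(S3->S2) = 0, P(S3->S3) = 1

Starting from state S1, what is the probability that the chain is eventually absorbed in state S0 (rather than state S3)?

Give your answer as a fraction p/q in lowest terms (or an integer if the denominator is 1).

Let a_i = P(absorbed in S0 | start in state i).
Boundary conditions: a_S0 = 1, a_S3 = 0.
For each transient state i, a_i = sum_j P(i->j) * a_j:
  a_S1 = 3/5*a_S0 + 2/15*a_S1 + 1/5*a_S2 + 1/15*a_S3
  a_S2 = 4/5*a_S0 + 1/15*a_S1 + 1/15*a_S2 + 1/15*a_S3

Substituting a_S0 = 1 and a_S3 = 0, rearrange to (I - Q) a = r where r[i] = P(i -> S0):
  [13/15, -1/5] . (a_S1, a_S2) = 3/5
  [-1/15, 14/15] . (a_S1, a_S2) = 4/5

Solving yields:
  a_S1 = 162/179
  a_S2 = 165/179

Starting state is S1, so the absorption probability is a_S1 = 162/179.

Answer: 162/179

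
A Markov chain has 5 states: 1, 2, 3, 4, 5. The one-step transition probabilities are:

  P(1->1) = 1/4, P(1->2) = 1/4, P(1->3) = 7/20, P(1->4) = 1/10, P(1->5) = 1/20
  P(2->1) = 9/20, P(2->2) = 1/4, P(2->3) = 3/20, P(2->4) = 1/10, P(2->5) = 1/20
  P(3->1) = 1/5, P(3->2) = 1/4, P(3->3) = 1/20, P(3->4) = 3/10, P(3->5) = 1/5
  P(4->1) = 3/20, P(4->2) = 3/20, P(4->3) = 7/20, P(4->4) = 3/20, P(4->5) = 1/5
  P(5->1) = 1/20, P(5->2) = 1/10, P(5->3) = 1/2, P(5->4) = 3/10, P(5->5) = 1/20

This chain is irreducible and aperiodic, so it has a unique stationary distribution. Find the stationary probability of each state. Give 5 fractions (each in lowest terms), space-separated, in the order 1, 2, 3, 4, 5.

The stationary distribution satisfies pi = pi * P, i.e.:
  pi_1 = 1/4*pi_1 + 9/20*pi_2 + 1/5*pi_3 + 3/20*pi_4 + 1/20*pi_5
  pi_2 = 1/4*pi_1 + 1/4*pi_2 + 1/4*pi_3 + 3/20*pi_4 + 1/10*pi_5
  pi_3 = 7/20*pi_1 + 3/20*pi_2 + 1/20*pi_3 + 7/20*pi_4 + 1/2*pi_5
  pi_4 = 1/10*pi_1 + 1/10*pi_2 + 3/10*pi_3 + 3/20*pi_4 + 3/10*pi_5
  pi_5 = 1/20*pi_1 + 1/20*pi_2 + 1/5*pi_3 + 1/5*pi_4 + 1/20*pi_5
with normalization: pi_1 + pi_2 + pi_3 + pi_4 + pi_5 = 1.

Using the first 4 balance equations plus normalization, the linear system A*pi = b is:
  [-3/4, 9/20, 1/5, 3/20, 1/20] . pi = 0
  [1/4, -3/4, 1/4, 3/20, 1/10] . pi = 0
  [7/20, 3/20, -19/20, 7/20, 1/2] . pi = 0
  [1/10, 1/10, 3/10, -17/20, 3/10] . pi = 0
  [1, 1, 1, 1, 1] . pi = 1

Solving yields:
  pi_1 = 22215/92828
  pi_2 = 19921/92828
  pi_3 = 5789/23207
  pi_4 = 4222/23207
  pi_5 = 2662/23207

Verification (pi * P):
  22215/92828*1/4 + 19921/92828*9/20 + 5789/23207*1/5 + 4222/23207*3/20 + 2662/23207*1/20 = 22215/92828 = pi_1  (ok)
  22215/92828*1/4 + 19921/92828*1/4 + 5789/23207*1/4 + 4222/23207*3/20 + 2662/23207*1/10 = 19921/92828 = pi_2  (ok)
  22215/92828*7/20 + 19921/92828*3/20 + 5789/23207*1/20 + 4222/23207*7/20 + 2662/23207*1/2 = 5789/23207 = pi_3  (ok)
  22215/92828*1/10 + 19921/92828*1/10 + 5789/23207*3/10 + 4222/23207*3/20 + 2662/23207*3/10 = 4222/23207 = pi_4  (ok)
  22215/92828*1/20 + 19921/92828*1/20 + 5789/23207*1/5 + 4222/23207*1/5 + 2662/23207*1/20 = 2662/23207 = pi_5  (ok)

Answer: 22215/92828 19921/92828 5789/23207 4222/23207 2662/23207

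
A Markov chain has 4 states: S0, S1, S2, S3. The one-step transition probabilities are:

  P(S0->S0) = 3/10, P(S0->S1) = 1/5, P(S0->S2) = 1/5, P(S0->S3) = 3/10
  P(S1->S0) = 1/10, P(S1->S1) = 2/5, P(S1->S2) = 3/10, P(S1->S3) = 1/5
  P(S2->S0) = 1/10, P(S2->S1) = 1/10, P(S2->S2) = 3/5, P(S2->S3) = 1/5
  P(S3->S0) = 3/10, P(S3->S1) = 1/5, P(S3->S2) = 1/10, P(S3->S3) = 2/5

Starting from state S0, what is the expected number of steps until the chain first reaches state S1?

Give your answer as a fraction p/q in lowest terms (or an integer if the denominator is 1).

Let h_i = expected steps to first reach S1 from state i.
Boundary: h_S1 = 0.
First-step equations for the other states:
  h_S0 = 1 + 3/10*h_S0 + 1/5*h_S1 + 1/5*h_S2 + 3/10*h_S3
  h_S2 = 1 + 1/10*h_S0 + 1/10*h_S1 + 3/5*h_S2 + 1/5*h_S3
  h_S3 = 1 + 3/10*h_S0 + 1/5*h_S1 + 1/10*h_S2 + 2/5*h_S3

Substituting h_S1 = 0 and rearranging gives the linear system (I - Q) h = 1:
  [7/10, -1/5, -3/10] . (h_S0, h_S2, h_S3) = 1
  [-1/10, 2/5, -1/5] . (h_S0, h_S2, h_S3) = 1
  [-3/10, -1/10, 3/5] . (h_S0, h_S2, h_S3) = 1

Solving yields:
  h_S0 = 530/91
  h_S2 = 620/91
  h_S3 = 40/7

Starting state is S0, so the expected hitting time is h_S0 = 530/91.

Answer: 530/91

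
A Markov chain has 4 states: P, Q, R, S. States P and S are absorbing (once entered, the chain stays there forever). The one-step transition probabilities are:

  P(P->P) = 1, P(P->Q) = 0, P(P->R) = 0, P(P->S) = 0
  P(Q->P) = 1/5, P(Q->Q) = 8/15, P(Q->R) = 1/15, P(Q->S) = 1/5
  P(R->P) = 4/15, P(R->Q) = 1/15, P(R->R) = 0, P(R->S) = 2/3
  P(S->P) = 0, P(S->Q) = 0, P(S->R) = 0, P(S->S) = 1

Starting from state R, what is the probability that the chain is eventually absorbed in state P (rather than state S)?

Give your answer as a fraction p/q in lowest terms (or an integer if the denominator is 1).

Answer: 31/104

Derivation:
Let a_i = P(absorbed in P | start in state i).
Boundary conditions: a_P = 1, a_S = 0.
For each transient state i, a_i = sum_j P(i->j) * a_j:
  a_Q = 1/5*a_P + 8/15*a_Q + 1/15*a_R + 1/5*a_S
  a_R = 4/15*a_P + 1/15*a_Q + 0*a_R + 2/3*a_S

Substituting a_P = 1 and a_S = 0, rearrange to (I - Q) a = r where r[i] = P(i -> P):
  [7/15, -1/15] . (a_Q, a_R) = 1/5
  [-1/15, 1] . (a_Q, a_R) = 4/15

Solving yields:
  a_Q = 49/104
  a_R = 31/104

Starting state is R, so the absorption probability is a_R = 31/104.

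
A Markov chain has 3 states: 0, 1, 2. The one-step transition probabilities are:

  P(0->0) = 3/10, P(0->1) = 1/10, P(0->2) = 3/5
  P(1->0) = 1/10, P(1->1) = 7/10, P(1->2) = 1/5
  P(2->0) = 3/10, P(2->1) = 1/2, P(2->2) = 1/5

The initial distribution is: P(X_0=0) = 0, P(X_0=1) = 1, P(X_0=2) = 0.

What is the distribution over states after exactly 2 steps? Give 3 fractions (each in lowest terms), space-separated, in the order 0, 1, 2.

Answer: 4/25 3/5 6/25

Derivation:
Propagating the distribution step by step (d_{t+1} = d_t * P):
d_0 = (0=0, 1=1, 2=0)
  d_1[0] = 0*3/10 + 1*1/10 + 0*3/10 = 1/10
  d_1[1] = 0*1/10 + 1*7/10 + 0*1/2 = 7/10
  d_1[2] = 0*3/5 + 1*1/5 + 0*1/5 = 1/5
d_1 = (0=1/10, 1=7/10, 2=1/5)
  d_2[0] = 1/10*3/10 + 7/10*1/10 + 1/5*3/10 = 4/25
  d_2[1] = 1/10*1/10 + 7/10*7/10 + 1/5*1/2 = 3/5
  d_2[2] = 1/10*3/5 + 7/10*1/5 + 1/5*1/5 = 6/25
d_2 = (0=4/25, 1=3/5, 2=6/25)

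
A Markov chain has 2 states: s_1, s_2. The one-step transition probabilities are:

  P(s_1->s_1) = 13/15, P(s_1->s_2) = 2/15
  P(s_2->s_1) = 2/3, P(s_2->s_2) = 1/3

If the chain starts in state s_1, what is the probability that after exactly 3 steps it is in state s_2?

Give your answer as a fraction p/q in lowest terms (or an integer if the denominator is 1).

Answer: 62/375

Derivation:
Computing P^3 by repeated multiplication:
P^1 =
  s_1: [13/15, 2/15]
  s_2: [2/3, 1/3]
P^2 =
  s_1: [21/25, 4/25]
  s_2: [4/5, 1/5]
P^3 =
  s_1: [313/375, 62/375]
  s_2: [62/75, 13/75]

(P^3)[s_1 -> s_2] = 62/375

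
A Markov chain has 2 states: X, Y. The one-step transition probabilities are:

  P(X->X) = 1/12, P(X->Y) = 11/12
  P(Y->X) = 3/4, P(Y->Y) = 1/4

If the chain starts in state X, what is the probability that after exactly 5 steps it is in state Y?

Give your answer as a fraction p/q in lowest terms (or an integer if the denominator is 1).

Computing P^5 by repeated multiplication:
P^1 =
  X: [1/12, 11/12]
  Y: [3/4, 1/4]
P^2 =
  X: [25/36, 11/36]
  Y: [1/4, 3/4]
P^3 =
  X: [31/108, 77/108]
  Y: [7/12, 5/12]
P^4 =
  X: [181/324, 143/324]
  Y: [13/36, 23/36]
P^5 =
  X: [367/972, 605/972]
  Y: [55/108, 53/108]

(P^5)[X -> Y] = 605/972

Answer: 605/972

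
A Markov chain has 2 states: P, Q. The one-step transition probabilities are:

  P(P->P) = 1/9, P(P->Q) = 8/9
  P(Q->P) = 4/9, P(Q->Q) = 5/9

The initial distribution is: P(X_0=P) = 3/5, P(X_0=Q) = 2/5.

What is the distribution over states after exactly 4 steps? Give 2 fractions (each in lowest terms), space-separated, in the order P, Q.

Propagating the distribution step by step (d_{t+1} = d_t * P):
d_0 = (P=3/5, Q=2/5)
  d_1[P] = 3/5*1/9 + 2/5*4/9 = 11/45
  d_1[Q] = 3/5*8/9 + 2/5*5/9 = 34/45
d_1 = (P=11/45, Q=34/45)
  d_2[P] = 11/45*1/9 + 34/45*4/9 = 49/135
  d_2[Q] = 11/45*8/9 + 34/45*5/9 = 86/135
d_2 = (P=49/135, Q=86/135)
  d_3[P] = 49/135*1/9 + 86/135*4/9 = 131/405
  d_3[Q] = 49/135*8/9 + 86/135*5/9 = 274/405
d_3 = (P=131/405, Q=274/405)
  d_4[P] = 131/405*1/9 + 274/405*4/9 = 409/1215
  d_4[Q] = 131/405*8/9 + 274/405*5/9 = 806/1215
d_4 = (P=409/1215, Q=806/1215)

Answer: 409/1215 806/1215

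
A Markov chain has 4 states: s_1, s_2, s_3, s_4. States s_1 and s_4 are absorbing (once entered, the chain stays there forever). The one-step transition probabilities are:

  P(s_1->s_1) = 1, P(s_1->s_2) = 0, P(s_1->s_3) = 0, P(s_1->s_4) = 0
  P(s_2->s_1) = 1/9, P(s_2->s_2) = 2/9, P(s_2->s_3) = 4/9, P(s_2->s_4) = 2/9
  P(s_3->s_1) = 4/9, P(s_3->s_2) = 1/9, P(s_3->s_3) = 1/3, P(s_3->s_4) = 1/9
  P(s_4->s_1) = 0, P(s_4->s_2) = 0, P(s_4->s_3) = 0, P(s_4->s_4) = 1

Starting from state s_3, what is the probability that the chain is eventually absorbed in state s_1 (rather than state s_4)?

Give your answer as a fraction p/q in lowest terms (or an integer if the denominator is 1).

Answer: 29/38

Derivation:
Let a_i = P(absorbed in s_1 | start in state i).
Boundary conditions: a_s_1 = 1, a_s_4 = 0.
For each transient state i, a_i = sum_j P(i->j) * a_j:
  a_s_2 = 1/9*a_s_1 + 2/9*a_s_2 + 4/9*a_s_3 + 2/9*a_s_4
  a_s_3 = 4/9*a_s_1 + 1/9*a_s_2 + 1/3*a_s_3 + 1/9*a_s_4

Substituting a_s_1 = 1 and a_s_4 = 0, rearrange to (I - Q) a = r where r[i] = P(i -> s_1):
  [7/9, -4/9] . (a_s_2, a_s_3) = 1/9
  [-1/9, 2/3] . (a_s_2, a_s_3) = 4/9

Solving yields:
  a_s_2 = 11/19
  a_s_3 = 29/38

Starting state is s_3, so the absorption probability is a_s_3 = 29/38.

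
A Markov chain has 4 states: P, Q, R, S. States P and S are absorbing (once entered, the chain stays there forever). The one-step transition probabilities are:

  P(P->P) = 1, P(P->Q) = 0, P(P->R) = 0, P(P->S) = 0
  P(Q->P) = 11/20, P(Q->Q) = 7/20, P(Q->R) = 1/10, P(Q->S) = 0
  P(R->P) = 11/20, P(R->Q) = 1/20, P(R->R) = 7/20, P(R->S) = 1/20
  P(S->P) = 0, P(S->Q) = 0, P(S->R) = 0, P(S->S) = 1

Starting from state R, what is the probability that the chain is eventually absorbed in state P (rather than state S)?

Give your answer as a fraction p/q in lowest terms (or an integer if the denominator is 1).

Answer: 154/167

Derivation:
Let a_i = P(absorbed in P | start in state i).
Boundary conditions: a_P = 1, a_S = 0.
For each transient state i, a_i = sum_j P(i->j) * a_j:
  a_Q = 11/20*a_P + 7/20*a_Q + 1/10*a_R + 0*a_S
  a_R = 11/20*a_P + 1/20*a_Q + 7/20*a_R + 1/20*a_S

Substituting a_P = 1 and a_S = 0, rearrange to (I - Q) a = r where r[i] = P(i -> P):
  [13/20, -1/10] . (a_Q, a_R) = 11/20
  [-1/20, 13/20] . (a_Q, a_R) = 11/20

Solving yields:
  a_Q = 165/167
  a_R = 154/167

Starting state is R, so the absorption probability is a_R = 154/167.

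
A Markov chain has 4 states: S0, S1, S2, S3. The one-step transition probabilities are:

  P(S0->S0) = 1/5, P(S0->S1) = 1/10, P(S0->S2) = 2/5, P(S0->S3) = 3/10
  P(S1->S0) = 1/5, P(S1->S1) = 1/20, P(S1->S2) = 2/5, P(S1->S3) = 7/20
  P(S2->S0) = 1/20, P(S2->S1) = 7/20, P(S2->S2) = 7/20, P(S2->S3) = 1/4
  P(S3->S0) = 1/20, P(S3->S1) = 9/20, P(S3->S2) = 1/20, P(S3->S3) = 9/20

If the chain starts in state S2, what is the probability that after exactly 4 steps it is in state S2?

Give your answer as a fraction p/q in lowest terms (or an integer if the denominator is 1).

Computing P^4 by repeated multiplication:
P^1 =
  S0: [1/5, 1/10, 2/5, 3/10]
  S1: [1/5, 1/20, 2/5, 7/20]
  S2: [1/20, 7/20, 7/20, 1/4]
  S3: [1/20, 9/20, 1/20, 9/20]
P^2 =
  S0: [19/200, 3/10, 11/40, 33/100]
  S1: [7/80, 8/25, 103/400, 67/200]
  S2: [11/100, 103/400, 59/200, 27/80]
  S3: [1/8, 99/400, 6/25, 31/80]
P^3 =
  S0: [437/4000, 1077/4000, 1083/4000, 1403/4000]
  S1: [889/8000, 17/64, 2159/8000, 2827/8000]
  S2: [841/8000, 279/1000, 2137/8000, 279/800]
  S3: [847/8000, 1133/4000, 2019/8000, 717/2000]
P^4 =
  S0: [4271/40000, 22159/80000, 2637/10000, 28203/80000]
  S1: [8521/80000, 44459/160000, 10513/40000, 56447/160000]
  S2: [17219/160000, 43983/160000, 42333/160000, 11293/32000]
  S3: [17339/160000, 8781/32000, 8381/32000, 56851/160000]

(P^4)[S2 -> S2] = 42333/160000

Answer: 42333/160000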